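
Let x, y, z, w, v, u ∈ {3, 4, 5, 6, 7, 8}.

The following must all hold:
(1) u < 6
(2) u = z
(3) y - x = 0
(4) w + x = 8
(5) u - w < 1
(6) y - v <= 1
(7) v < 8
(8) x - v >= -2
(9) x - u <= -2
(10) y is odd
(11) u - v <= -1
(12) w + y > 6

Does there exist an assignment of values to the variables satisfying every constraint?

Constraints 8, 9, and 11 give v − u ≥ 1, u − x ≥ 2, x − v ≥ -2.
Adding all 3 inequalities: the left sides telescope to 0, and the right sides sum to 1 + 2 + (-2) = 1. So 0 ≥ 1, which is false.

Unsatisfiable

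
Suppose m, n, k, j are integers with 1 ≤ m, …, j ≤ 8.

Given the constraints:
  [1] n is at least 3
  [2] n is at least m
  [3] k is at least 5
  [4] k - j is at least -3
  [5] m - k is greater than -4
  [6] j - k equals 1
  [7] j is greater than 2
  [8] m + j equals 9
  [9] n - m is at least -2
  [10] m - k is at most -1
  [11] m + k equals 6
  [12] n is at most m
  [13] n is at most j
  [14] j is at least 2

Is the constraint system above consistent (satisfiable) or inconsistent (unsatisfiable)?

From constraints 1 and 12: m ≥ n ≥ 3. From constraint 3: k ≥ 5. Hence m + k ≥ 8. But constraint 11 requires m + k = 6, and 6 < 8. Contradiction.

Unsatisfiable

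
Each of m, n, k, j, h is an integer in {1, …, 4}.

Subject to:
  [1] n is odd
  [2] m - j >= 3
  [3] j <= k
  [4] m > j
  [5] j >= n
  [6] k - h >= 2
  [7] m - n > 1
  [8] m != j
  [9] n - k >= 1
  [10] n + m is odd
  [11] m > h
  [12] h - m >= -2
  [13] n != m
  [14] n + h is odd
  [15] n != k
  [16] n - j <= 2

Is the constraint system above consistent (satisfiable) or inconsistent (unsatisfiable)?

Constraints 2, 6, 9, 12, and 16 give j − n ≥ -2, n − k ≥ 1, k − h ≥ 2, h − m ≥ -2, m − j ≥ 3.
Adding all 5 inequalities: the left sides telescope to 0, and the right sides sum to (-2) + 1 + 2 + (-2) + 3 = 2. So 0 ≥ 2, which is false.

Unsatisfiable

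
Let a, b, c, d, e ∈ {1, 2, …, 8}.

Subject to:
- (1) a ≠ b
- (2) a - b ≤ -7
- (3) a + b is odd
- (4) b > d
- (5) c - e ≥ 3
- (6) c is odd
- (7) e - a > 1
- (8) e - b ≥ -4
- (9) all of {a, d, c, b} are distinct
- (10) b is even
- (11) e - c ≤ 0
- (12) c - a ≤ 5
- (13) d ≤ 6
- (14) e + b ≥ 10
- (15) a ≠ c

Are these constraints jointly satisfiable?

Constraints 2, 5, 8, and 12 give a − c ≥ -5, c − e ≥ 3, e − b ≥ -4, b − a ≥ 7.
Adding all 4 inequalities: the left sides telescope to 0, and the right sides sum to (-5) + 3 + (-4) + 7 = 1. So 0 ≥ 1, which is false.

Unsatisfiable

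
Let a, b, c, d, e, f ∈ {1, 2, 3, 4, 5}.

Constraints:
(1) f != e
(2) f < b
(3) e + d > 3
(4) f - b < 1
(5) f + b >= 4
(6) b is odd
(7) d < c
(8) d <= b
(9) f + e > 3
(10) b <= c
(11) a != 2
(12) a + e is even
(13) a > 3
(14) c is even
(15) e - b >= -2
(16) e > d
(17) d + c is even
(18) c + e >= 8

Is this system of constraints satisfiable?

Satisfiable

The assignment a = 4, b = 3, c = 4, d = 2, e = 4, f = 1 works:
  constraint 3 holds since e + d = 6.
  constraint 4 holds since f - b = -2.
The rest check out directly.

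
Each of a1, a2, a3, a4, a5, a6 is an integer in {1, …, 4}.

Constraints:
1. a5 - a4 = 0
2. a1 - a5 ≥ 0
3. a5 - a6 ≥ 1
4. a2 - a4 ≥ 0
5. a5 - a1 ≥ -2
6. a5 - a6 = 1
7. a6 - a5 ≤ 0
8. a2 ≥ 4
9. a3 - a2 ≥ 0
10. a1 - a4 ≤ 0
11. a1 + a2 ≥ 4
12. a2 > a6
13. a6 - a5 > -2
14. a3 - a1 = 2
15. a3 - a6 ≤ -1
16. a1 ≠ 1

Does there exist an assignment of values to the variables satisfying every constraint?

Unsatisfiable

Constraints 2, 3, 4, 9, 10, and 15 give a2 − a4 ≥ 0, a4 − a1 ≥ 0, a1 − a5 ≥ 0, a5 − a6 ≥ 1, a6 − a3 ≥ 1, a3 − a2 ≥ 0.
Adding all 6 inequalities: the left sides telescope to 0, and the right sides sum to 0 + 0 + 0 + 1 + 1 + 0 = 2. So 0 ≥ 2, which is false.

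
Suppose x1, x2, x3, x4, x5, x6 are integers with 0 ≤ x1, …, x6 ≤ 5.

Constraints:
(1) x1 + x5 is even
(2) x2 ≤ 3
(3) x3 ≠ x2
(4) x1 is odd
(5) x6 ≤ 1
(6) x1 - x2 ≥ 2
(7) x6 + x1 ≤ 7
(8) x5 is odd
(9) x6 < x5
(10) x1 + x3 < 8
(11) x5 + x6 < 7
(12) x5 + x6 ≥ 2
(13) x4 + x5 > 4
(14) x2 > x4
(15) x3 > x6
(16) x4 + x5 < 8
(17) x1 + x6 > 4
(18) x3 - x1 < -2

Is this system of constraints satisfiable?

Satisfiable

Take x1 = 5, x2 = 3, x3 = 1, x4 = 1, x5 = 5, x6 = 0. Then constraint 6: x1 - x2 = 2; constraint 7: x6 + x1 = 5; constraint 10: x1 + x3 = 6, and every other listed constraint is also met.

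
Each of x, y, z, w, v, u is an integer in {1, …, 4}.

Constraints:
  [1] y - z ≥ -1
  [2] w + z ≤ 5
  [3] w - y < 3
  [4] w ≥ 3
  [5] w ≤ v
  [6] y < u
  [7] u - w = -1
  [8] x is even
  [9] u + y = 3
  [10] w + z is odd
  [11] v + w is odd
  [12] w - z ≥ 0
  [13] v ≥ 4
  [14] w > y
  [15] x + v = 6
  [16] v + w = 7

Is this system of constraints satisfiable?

Satisfiable

One satisfying assignment is x = 2, y = 1, z = 2, w = 3, v = 4, u = 2.
For the less obvious constraints — constraint 1: y - z = -1; constraint 2: w + z = 5 — and the others hold by inspection.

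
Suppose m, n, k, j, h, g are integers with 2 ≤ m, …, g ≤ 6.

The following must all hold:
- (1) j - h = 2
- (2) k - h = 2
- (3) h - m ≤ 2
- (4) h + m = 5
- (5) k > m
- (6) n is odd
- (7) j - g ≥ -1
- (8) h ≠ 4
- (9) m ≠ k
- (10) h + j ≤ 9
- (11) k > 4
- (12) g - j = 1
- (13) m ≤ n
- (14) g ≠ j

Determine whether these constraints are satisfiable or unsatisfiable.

Satisfiable

One satisfying assignment is m = 2, n = 5, k = 5, j = 5, h = 3, g = 6.
For the less obvious constraints — constraint 1: j - h = 2; constraint 2: k - h = 2; constraint 3: h - m = 1 — and the others hold by inspection.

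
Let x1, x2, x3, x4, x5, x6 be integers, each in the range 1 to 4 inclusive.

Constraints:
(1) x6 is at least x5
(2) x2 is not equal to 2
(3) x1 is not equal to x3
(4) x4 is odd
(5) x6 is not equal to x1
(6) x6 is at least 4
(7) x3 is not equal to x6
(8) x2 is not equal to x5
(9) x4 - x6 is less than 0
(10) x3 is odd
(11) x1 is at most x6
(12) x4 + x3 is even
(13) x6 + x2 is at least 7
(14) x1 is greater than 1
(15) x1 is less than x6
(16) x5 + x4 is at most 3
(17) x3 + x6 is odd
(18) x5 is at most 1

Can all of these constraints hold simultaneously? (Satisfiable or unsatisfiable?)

Take x1 = 2, x2 = 4, x3 = 3, x4 = 1, x5 = 1, x6 = 4. Then constraint 9: x4 - x6 = -3; constraint 13: x6 + x2 = 8, and every other listed constraint is also met.

Satisfiable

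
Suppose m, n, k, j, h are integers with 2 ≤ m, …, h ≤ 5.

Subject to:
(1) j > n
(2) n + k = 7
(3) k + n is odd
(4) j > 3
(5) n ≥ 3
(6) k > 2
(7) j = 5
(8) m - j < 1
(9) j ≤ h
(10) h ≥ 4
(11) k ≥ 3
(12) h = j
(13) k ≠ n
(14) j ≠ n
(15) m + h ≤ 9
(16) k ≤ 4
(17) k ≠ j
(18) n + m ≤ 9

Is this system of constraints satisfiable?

The assignment m = 3, n = 4, k = 3, j = 5, h = 5 works:
  constraint 2 holds since n + k = 7.
  constraint 8 holds since m - j = -2.
  constraint 15 holds since m + h = 8.
The rest check out directly.

Satisfiable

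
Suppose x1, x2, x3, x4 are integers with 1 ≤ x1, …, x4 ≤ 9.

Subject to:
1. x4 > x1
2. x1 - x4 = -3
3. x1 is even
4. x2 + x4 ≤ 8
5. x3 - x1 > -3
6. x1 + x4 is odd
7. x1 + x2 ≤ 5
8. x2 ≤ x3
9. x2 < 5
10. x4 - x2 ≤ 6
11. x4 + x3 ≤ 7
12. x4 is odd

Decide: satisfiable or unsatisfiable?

The assignment x1 = 2, x2 = 1, x3 = 2, x4 = 5 works:
  constraint 2 holds since x1 - x4 = -3.
  constraint 4 holds since x2 + x4 = 6.
The rest check out directly.

Satisfiable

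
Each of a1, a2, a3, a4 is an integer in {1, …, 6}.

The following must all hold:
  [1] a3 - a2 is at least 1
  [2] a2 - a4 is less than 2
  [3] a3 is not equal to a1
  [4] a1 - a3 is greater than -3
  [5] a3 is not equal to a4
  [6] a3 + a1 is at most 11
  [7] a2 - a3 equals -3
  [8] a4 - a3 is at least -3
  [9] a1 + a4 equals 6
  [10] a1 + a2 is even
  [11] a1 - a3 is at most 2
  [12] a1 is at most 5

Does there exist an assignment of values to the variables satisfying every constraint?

Setting (a1, a2, a3, a4) = (4, 2, 5, 2) satisfies everything: constraint 1: a3 - a2 = 3; constraint 2: a2 - a4 = 0, and the others follow.

Satisfiable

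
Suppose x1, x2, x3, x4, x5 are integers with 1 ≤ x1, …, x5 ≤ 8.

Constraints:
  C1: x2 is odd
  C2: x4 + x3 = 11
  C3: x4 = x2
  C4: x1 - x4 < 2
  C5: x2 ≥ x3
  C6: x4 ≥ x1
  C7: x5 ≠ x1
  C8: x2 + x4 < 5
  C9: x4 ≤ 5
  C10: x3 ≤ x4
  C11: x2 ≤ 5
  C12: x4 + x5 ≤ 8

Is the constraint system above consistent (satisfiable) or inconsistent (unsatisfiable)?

Unsatisfiable

From constraint 9: x4 ≤ 5. From constraints 5 and 11: x3 ≤ x2 ≤ 5. Hence x4 + x3 ≤ 10. But constraint 2 requires x4 + x3 = 11, and 11 > 10. Contradiction.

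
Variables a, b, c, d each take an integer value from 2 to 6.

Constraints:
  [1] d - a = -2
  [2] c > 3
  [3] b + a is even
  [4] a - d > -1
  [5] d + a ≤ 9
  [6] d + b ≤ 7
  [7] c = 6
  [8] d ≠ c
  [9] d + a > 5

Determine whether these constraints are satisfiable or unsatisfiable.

Satisfiable

The assignment a = 4, b = 4, c = 6, d = 2 works:
  constraint 1 holds since d - a = -2.
  constraint 4 holds since a - d = 2.
The rest check out directly.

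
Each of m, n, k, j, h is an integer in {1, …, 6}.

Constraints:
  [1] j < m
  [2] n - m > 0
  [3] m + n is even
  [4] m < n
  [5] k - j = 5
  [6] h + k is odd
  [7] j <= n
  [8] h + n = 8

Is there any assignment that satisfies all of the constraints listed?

Satisfiable

One satisfying assignment is m = 3, n = 5, k = 6, j = 1, h = 3.
For the less obvious constraints — constraint 2: n - m = 2; constraint 5: k - j = 5; constraint 8: h + n = 8 — and the others hold by inspection.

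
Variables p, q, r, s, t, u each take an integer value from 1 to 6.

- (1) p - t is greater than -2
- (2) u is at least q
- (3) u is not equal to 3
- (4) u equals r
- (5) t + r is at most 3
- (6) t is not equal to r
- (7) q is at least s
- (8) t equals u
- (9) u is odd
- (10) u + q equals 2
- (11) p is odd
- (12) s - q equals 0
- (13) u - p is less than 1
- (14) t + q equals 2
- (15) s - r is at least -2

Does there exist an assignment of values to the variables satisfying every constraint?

From constraints 4 and 8, t = u = r, so t = r. But constraint 6 says t ≠ r. Contradiction.

Unsatisfiable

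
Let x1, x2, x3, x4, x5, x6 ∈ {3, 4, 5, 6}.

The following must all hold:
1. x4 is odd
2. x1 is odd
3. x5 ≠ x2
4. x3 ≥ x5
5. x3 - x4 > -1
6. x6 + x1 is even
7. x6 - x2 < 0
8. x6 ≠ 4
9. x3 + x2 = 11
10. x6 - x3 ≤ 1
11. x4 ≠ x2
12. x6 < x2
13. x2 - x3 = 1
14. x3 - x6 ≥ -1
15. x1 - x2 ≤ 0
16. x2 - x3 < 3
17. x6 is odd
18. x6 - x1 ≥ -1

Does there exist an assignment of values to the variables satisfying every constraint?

The assignment x1 = 3, x2 = 6, x3 = 5, x4 = 5, x5 = 5, x6 = 3 works:
  constraint 5 holds since x3 - x4 = 0.
  constraint 7 holds since x6 - x2 = -3.
The rest check out directly.

Satisfiable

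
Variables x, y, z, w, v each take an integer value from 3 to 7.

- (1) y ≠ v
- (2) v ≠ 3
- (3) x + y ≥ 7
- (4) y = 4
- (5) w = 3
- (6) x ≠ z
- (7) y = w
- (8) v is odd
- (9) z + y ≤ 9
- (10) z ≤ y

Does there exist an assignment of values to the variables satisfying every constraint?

Constraint 4 fixes y = 4 and constraint 5 fixes w = 3, but constraint 7 requires y = w. Since 4 ≠ 3, contradiction.

Unsatisfiable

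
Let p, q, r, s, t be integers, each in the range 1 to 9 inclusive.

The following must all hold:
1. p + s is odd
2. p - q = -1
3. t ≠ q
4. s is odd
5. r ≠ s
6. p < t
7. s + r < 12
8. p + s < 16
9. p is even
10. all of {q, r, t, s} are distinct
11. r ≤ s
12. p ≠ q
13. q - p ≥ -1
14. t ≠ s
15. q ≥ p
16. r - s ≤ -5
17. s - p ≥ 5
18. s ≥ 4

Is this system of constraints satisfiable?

Satisfiable

Take p = 4, q = 5, r = 2, s = 9, t = 7. Then constraint 2: p - q = -1; constraint 7: s + r = 11; constraint 8: p + s = 13, and every other listed constraint is also met.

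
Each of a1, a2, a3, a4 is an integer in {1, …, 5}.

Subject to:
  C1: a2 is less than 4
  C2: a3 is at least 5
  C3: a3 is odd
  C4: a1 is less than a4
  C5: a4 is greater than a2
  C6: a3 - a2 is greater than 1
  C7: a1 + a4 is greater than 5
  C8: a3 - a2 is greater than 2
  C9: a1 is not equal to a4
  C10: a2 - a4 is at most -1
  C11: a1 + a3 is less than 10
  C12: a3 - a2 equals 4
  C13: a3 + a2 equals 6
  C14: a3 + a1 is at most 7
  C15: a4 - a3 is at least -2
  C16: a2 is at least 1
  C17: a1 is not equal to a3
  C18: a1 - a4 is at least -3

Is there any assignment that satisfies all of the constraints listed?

Try a1 = 2, a2 = 1, a3 = 5, a4 = 5.
Check constraint 6: a3 - a2 = 4; constraint 7: a1 + a4 = 7. The remaining constraints are straightforward to verify.

Satisfiable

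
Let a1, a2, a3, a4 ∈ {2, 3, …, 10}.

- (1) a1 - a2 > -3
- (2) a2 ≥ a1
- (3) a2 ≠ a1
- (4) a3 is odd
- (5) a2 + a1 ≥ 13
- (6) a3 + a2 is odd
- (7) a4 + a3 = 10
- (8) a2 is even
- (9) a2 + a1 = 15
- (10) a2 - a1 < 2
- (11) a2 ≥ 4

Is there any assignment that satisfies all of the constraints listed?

Satisfiable

Setting (a1, a2, a3, a4) = (7, 8, 7, 3) satisfies everything: constraint 1: a1 - a2 = -1; constraint 5: a2 + a1 = 15, and the others follow.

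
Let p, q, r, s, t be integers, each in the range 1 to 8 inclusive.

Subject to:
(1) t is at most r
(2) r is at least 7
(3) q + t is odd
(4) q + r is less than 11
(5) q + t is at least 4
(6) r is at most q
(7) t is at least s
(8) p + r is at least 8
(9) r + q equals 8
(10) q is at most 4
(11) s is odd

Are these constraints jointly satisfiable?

Unsatisfiable

From constraint 2: r ≥ 7. From constraints 6 and 10: r ≤ q and q ≤ 4, so r ≤ 4. But 4 < 7, so no value of r works.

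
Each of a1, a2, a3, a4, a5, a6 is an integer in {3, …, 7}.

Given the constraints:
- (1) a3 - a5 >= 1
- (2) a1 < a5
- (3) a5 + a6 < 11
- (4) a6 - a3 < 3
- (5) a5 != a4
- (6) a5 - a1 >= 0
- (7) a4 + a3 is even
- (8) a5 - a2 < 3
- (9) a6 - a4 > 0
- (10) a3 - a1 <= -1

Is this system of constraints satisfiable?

Unsatisfiable

Constraints 1, 6, and 10 give a1 − a3 ≥ 1, a3 − a5 ≥ 1, a5 − a1 ≥ 0.
Adding all 3 inequalities: the left sides telescope to 0, and the right sides sum to 1 + 1 + 0 = 2. So 0 ≥ 2, which is false.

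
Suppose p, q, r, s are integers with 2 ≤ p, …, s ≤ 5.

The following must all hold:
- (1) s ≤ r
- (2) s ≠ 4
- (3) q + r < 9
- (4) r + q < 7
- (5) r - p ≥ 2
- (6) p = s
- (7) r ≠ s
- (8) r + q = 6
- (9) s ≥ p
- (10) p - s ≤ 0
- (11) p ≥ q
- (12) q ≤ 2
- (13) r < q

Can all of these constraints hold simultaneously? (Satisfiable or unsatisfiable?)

Unsatisfiable

Constraints 1, 10, 11, and 13 give q ≤ p, p ≤ s, s ≤ r, r < q. Chaining: q ≤ p ≤ s ≤ r < q, which forces q < q — impossible.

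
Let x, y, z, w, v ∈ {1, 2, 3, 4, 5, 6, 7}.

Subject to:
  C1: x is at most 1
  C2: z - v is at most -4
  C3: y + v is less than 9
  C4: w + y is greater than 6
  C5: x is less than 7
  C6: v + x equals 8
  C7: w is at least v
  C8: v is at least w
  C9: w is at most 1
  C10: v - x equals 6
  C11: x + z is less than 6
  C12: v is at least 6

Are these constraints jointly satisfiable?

Unsatisfiable

From constraints 7 and 12: w ≥ v and v ≥ 6, so w ≥ 6. From constraint 9: w ≤ 1. But 1 < 6, so no value of w works.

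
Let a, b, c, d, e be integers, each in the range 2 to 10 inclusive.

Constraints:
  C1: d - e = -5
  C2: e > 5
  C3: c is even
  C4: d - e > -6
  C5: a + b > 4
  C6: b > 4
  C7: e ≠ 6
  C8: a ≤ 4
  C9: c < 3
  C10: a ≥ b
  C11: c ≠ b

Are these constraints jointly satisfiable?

Unsatisfiable

From constraint 6: b ≥ 5. From constraints 8 and 10: b ≤ a and a ≤ 4, so b ≤ 4. But 4 < 5, so no value of b works.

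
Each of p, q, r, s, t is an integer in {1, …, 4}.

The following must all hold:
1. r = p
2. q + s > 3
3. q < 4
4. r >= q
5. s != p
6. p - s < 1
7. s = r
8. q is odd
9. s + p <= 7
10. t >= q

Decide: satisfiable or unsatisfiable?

Unsatisfiable

From constraints 1 and 7, s = r = p, so s = p. But constraint 5 says s ≠ p. Contradiction.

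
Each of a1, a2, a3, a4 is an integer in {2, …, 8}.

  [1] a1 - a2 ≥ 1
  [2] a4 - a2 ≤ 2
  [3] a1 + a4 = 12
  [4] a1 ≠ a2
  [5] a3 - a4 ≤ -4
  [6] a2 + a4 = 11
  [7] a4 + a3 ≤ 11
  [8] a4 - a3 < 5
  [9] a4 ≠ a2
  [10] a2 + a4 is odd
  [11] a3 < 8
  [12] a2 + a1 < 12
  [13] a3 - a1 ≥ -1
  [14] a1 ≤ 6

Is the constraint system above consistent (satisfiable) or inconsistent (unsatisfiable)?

Constraints 1, 2, 5, and 13 give a2 − a4 ≥ -2, a4 − a3 ≥ 4, a3 − a1 ≥ -1, a1 − a2 ≥ 1.
Adding all 4 inequalities: the left sides telescope to 0, and the right sides sum to (-2) + 4 + (-1) + 1 = 2. So 0 ≥ 2, which is false.

Unsatisfiable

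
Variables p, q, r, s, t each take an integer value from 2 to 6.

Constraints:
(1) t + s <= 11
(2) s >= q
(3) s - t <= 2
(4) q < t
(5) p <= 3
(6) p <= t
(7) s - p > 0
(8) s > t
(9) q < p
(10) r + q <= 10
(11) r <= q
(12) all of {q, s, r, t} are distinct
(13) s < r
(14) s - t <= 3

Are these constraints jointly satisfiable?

Unsatisfiable

Constraints 6, 8, 9, 11, and 13 give p ≤ t, t < s, s < r, r ≤ q, q < p. Chaining: p ≤ t < s < r ≤ q < p, which forces p < p — impossible.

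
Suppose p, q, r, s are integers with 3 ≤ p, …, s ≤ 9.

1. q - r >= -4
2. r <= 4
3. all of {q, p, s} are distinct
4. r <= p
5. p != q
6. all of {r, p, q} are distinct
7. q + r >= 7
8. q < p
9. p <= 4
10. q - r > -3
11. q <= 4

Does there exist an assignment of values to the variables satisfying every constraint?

Constraints 2, 9, and 11 confine each of r, p, q to the 2 values {3, 4} (the domain already gives each ≥ 3).
Constraint 6 requires all 3 of them to be distinct, but only 2 values are available — impossible by the pigeonhole principle.

Unsatisfiable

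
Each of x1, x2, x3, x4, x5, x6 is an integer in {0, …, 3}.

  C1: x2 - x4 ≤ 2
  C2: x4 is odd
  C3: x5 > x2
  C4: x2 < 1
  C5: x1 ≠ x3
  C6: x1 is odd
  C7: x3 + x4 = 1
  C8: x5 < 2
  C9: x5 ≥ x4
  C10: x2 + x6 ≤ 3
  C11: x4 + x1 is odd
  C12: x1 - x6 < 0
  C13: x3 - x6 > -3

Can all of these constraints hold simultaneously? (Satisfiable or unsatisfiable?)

Constraint 2 makes x4 odd and constraint 6 makes x1 odd, so x4 + x1 must be even. Constraint 11 says x4 + x1 is odd — contradiction.

Unsatisfiable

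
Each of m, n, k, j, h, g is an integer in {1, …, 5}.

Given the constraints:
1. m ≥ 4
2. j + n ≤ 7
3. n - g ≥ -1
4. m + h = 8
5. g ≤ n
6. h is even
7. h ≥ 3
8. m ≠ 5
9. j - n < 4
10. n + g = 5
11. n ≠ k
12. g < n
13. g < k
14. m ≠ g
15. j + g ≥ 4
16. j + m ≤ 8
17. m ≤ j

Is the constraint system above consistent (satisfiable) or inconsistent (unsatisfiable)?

Satisfiable

Try m = 4, n = 3, k = 4, j = 4, h = 4, g = 2.
Check constraint 2: j + n = 7; constraint 3: n - g = 1. The remaining constraints are straightforward to verify.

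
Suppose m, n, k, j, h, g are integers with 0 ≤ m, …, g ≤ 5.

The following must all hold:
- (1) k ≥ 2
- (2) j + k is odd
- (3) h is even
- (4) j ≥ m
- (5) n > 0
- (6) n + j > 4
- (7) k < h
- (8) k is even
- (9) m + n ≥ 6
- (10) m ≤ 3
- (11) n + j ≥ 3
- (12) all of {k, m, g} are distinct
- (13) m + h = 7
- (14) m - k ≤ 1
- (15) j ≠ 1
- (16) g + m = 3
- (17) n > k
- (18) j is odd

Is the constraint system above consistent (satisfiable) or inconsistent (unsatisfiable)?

Try m = 3, n = 3, k = 2, j = 3, h = 4, g = 0.
Check constraint 6: n + j = 6; constraint 9: m + n = 6. The remaining constraints are straightforward to verify.

Satisfiable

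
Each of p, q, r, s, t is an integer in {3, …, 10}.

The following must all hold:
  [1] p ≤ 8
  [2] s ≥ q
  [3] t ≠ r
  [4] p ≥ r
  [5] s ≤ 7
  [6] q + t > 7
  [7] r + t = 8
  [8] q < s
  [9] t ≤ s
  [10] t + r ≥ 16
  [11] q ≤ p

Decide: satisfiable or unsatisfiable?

Unsatisfiable

From constraints 5 and 9: t ≤ s ≤ 7. From constraints 1 and 4: r ≤ p ≤ 8. Hence t + r ≤ 15. But constraint 10 requires t + r ≥ 16, and 16 > 15. Contradiction.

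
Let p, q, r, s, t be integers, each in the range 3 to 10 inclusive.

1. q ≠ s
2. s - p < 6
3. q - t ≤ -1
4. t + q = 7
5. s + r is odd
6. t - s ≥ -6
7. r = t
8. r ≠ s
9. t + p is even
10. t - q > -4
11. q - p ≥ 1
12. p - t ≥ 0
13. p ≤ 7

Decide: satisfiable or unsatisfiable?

Unsatisfiable

Constraints 3, 11, and 12 give p − t ≥ 0, t − q ≥ 1, q − p ≥ 1.
Adding all 3 inequalities: the left sides telescope to 0, and the right sides sum to 0 + 1 + 1 = 2. So 0 ≥ 2, which is false.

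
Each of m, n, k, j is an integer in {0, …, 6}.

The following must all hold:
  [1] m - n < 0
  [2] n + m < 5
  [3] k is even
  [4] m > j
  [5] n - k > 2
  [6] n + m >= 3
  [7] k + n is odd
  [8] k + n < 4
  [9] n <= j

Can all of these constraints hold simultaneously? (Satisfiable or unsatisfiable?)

Unsatisfiable

Constraints 1, 4, and 9 give j < m, m < n, n ≤ j. Chaining: j < m < n ≤ j, which forces j < j — impossible.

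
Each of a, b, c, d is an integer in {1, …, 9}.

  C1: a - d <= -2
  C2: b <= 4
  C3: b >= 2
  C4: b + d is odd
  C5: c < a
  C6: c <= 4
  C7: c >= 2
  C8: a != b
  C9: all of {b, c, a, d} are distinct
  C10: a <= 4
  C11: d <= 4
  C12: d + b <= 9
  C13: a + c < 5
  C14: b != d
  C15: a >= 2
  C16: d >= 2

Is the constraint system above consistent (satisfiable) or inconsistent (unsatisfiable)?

Unsatisfiable

Constraints 2, 3, 6, 7, 10, 11, 15, and 16 confine each of b, c, a, d to the 3 values {2, …, 4}.
Constraint 9 requires all 4 of them to be distinct, but only 3 values are available — impossible by the pigeonhole principle.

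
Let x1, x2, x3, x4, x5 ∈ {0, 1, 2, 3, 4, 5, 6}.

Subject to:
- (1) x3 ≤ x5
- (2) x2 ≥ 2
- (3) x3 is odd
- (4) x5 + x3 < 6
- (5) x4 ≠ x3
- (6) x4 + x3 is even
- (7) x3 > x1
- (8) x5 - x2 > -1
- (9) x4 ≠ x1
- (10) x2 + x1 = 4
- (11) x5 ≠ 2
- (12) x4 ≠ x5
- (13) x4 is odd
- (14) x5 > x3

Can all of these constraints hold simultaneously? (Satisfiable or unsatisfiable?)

Try x1 = 0, x2 = 4, x3 = 1, x4 = 3, x5 = 4.
Check constraint 4: x5 + x3 = 5; constraint 8: x5 - x2 = 0. The remaining constraints are straightforward to verify.

Satisfiable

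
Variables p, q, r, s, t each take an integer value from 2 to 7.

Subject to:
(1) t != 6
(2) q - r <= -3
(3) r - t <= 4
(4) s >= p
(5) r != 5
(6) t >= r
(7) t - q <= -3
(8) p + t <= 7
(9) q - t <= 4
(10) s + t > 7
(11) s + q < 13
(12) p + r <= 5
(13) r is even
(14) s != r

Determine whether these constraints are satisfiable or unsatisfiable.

Constraints 2, 3, and 7 give q − t ≥ 3, t − r ≥ -4, r − q ≥ 3.
Adding all 3 inequalities: the left sides telescope to 0, and the right sides sum to 3 + (-4) + 3 = 2. So 0 ≥ 2, which is false.

Unsatisfiable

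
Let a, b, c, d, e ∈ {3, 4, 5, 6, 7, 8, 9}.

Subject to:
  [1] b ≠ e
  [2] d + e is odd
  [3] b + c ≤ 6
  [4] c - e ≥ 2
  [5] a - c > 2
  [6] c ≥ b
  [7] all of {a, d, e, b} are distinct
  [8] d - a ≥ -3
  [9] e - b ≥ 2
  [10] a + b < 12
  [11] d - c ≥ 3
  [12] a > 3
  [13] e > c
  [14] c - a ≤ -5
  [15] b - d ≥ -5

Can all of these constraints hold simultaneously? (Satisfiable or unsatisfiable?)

Unsatisfiable

Constraints 4, 8, 9, 14, and 15 give e − b ≥ 2, b − d ≥ -5, d − a ≥ -3, a − c ≥ 5, c − e ≥ 2.
Adding all 5 inequalities: the left sides telescope to 0, and the right sides sum to 2 + (-5) + (-3) + 5 + 2 = 1. So 0 ≥ 1, which is false.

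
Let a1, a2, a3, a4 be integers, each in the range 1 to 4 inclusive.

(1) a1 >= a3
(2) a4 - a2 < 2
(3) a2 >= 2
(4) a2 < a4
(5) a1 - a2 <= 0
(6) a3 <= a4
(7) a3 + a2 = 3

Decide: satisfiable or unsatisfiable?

Satisfiable

One satisfying assignment is a1 = 1, a2 = 2, a3 = 1, a4 = 3.
For the less obvious constraints — constraint 2: a4 - a2 = 1; constraint 5: a1 - a2 = -1; constraint 7: a3 + a2 = 3 — and the others hold by inspection.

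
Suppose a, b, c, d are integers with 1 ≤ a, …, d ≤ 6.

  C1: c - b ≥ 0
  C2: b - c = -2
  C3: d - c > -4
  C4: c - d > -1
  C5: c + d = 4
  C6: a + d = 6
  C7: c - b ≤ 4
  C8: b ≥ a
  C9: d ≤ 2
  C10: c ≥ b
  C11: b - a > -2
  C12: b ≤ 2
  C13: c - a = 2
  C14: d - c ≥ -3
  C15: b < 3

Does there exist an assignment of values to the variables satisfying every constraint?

From constraints 8 and 12: a ≤ b ≤ 2. From constraint 9: d ≤ 2. Hence a + d ≤ 4. But constraint 6 requires a + d = 6, and 6 > 4. Contradiction.

Unsatisfiable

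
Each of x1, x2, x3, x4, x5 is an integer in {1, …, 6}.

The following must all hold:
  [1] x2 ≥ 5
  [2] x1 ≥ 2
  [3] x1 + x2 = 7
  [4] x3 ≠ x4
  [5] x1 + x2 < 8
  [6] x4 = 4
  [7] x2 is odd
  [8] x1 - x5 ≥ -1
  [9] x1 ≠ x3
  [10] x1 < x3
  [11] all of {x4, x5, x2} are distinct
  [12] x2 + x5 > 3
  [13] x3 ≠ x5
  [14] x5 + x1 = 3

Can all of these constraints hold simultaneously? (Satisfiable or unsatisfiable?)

Satisfiable

Take x1 = 2, x2 = 5, x3 = 5, x4 = 4, x5 = 1. Then constraint 3: x1 + x2 = 7; constraint 5: x1 + x2 = 7; constraint 8: x1 - x5 = 1, and every other listed constraint is also met.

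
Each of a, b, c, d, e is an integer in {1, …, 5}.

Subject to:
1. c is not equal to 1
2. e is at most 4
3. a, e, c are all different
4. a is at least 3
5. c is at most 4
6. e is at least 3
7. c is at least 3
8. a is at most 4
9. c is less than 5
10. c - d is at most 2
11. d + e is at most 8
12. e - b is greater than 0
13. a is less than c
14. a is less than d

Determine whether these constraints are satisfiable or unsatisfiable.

Unsatisfiable

Constraints 2, 4, 5, 6, 7, and 8 confine each of a, e, c to the 2 values {3, 4}.
Constraint 3 requires all 3 of them to be distinct, but only 2 values are available — impossible by the pigeonhole principle.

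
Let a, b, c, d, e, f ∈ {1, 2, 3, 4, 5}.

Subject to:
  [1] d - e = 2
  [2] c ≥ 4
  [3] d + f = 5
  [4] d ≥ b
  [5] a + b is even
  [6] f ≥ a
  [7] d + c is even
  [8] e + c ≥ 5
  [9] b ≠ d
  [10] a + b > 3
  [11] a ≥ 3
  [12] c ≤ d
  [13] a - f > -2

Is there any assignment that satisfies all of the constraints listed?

From constraints 2 and 12: d ≥ c ≥ 4. From constraints 6 and 11: f ≥ a ≥ 3. Hence d + f ≥ 7. But constraint 3 requires d + f = 5, and 5 < 7. Contradiction.

Unsatisfiable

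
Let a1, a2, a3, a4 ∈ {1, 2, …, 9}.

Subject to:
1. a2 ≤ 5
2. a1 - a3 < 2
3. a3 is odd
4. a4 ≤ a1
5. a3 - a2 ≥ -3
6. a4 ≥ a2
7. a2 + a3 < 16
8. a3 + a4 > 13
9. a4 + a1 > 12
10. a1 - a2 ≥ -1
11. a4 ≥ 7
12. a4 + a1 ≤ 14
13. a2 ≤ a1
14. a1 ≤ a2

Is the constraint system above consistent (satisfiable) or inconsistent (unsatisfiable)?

Unsatisfiable

From constraints 4 and 11: a1 ≥ a4 and a4 ≥ 7, so a1 ≥ 7. From constraints 1 and 14: a1 ≤ a2 and a2 ≤ 5, so a1 ≤ 5. But 5 < 7, so no value of a1 works.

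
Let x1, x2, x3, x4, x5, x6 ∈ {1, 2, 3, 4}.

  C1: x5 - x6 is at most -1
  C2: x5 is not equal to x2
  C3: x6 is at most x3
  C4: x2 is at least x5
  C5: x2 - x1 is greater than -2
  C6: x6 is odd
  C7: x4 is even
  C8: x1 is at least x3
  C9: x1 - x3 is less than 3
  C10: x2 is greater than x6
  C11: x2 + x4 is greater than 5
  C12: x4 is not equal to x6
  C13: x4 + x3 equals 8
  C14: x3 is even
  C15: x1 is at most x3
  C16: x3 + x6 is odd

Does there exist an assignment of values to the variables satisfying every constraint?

The assignment x1 = 4, x2 = 4, x3 = 4, x4 = 4, x5 = 1, x6 = 3 works:
  constraint 1 holds since x5 - x6 = -2.
  constraint 5 holds since x2 - x1 = 0.
The rest check out directly.

Satisfiable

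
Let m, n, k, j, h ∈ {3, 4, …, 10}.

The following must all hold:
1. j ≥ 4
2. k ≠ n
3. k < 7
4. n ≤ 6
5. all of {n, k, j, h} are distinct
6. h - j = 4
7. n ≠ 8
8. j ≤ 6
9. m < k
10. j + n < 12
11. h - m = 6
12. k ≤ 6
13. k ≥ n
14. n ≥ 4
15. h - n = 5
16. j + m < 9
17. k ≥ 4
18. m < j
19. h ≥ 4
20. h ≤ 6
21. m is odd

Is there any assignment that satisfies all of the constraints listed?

Unsatisfiable

Constraints 1, 4, 8, 12, 14, 17, 19, and 20 confine each of n, k, j, h to the 3 values {4, …, 6}.
Constraint 5 requires all 4 of them to be distinct, but only 3 values are available — impossible by the pigeonhole principle.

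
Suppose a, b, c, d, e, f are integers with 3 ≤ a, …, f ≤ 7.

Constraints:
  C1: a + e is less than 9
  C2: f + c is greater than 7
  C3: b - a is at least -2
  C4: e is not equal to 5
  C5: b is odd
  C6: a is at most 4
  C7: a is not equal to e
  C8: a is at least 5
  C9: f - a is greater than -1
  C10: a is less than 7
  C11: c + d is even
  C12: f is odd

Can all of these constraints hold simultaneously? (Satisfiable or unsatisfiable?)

Unsatisfiable

From constraint 8: a ≥ 5. From constraint 6: a ≤ 4. But 4 < 5, so no value of a works.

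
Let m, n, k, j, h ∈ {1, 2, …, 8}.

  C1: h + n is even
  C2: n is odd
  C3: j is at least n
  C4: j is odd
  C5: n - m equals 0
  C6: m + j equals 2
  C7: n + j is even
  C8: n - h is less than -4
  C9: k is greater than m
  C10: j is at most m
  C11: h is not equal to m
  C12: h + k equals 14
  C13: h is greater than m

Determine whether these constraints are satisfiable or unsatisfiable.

One satisfying assignment is m = 1, n = 1, k = 7, j = 1, h = 7.
For the less obvious constraints — constraint 5: n - m = 0; constraint 6: m + j = 2 — and the others hold by inspection.

Satisfiable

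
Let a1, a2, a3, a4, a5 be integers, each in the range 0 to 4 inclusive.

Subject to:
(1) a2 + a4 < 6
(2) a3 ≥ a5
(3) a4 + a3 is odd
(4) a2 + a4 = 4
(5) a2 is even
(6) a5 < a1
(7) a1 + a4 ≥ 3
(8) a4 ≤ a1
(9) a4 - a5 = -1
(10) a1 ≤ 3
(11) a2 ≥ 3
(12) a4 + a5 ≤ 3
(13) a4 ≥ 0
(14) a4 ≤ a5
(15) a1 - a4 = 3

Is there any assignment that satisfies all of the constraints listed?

Try a1 = 3, a2 = 4, a3 = 3, a4 = 0, a5 = 1.
Check constraint 1: a2 + a4 = 4; constraint 4: a2 + a4 = 4. The remaining constraints are straightforward to verify.

Satisfiable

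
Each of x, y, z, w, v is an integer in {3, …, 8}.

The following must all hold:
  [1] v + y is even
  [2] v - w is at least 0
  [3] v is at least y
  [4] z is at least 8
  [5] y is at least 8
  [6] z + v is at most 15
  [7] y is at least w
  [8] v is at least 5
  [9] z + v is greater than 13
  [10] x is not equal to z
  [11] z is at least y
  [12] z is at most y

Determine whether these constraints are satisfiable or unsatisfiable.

From constraint 4: z ≥ 8. From constraints 3 and 5: v ≥ y ≥ 8. Hence z + v ≥ 16. But constraint 6 requires z + v ≤ 15, and 15 < 16. Contradiction.

Unsatisfiable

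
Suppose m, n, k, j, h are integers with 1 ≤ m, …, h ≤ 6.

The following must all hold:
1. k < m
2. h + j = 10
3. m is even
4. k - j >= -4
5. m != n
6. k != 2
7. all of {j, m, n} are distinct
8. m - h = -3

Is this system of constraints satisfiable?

Take m = 2, n = 1, k = 1, j = 5, h = 5. Then constraint 2: h + j = 10; constraint 4: k - j = -4, and every other listed constraint is also met.

Satisfiable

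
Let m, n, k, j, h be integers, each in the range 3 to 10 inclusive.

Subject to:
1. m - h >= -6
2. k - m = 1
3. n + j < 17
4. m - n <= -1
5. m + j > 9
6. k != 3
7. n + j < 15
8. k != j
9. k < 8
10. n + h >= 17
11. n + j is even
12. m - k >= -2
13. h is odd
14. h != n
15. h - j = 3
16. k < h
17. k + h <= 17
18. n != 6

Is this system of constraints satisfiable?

Satisfiable

Try m = 6, n = 8, k = 7, j = 6, h = 9.
Check constraint 1: m - h = -3; constraint 2: k - m = 1; constraint 3: n + j = 14. The remaining constraints are straightforward to verify.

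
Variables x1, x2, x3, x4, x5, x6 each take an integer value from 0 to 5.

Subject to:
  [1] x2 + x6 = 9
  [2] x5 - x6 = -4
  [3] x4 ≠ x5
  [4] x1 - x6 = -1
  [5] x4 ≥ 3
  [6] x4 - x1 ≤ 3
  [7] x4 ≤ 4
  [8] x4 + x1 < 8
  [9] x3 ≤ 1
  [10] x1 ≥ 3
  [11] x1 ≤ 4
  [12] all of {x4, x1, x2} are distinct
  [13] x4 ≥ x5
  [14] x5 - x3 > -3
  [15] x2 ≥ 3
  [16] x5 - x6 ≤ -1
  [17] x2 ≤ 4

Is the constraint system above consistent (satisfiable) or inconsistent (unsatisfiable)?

Constraints 5, 7, 10, 11, 15, and 17 confine each of x4, x1, x2 to the 2 values {3, 4}.
Constraint 12 requires all 3 of them to be distinct, but only 2 values are available — impossible by the pigeonhole principle.

Unsatisfiable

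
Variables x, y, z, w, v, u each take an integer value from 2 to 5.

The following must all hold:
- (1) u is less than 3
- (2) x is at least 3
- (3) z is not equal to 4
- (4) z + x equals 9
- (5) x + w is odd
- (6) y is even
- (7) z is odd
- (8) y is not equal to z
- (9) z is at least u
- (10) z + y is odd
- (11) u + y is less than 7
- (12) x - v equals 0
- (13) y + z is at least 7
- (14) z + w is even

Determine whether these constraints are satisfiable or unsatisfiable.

Satisfiable

Setting (x, y, z, w, v, u) = (4, 4, 5, 5, 4, 2) satisfies everything: constraint 4: z + x = 9; constraint 11: u + y = 6, and the others follow.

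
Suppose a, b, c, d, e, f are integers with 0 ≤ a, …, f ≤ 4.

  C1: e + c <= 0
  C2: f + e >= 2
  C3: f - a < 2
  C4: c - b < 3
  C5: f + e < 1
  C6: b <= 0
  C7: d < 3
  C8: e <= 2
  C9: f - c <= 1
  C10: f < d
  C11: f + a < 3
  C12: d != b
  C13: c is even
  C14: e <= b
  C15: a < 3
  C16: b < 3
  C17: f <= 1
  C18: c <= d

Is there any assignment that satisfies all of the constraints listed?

From constraint 17: f ≤ 1. From constraints 6 and 14: e ≤ b ≤ 0. Hence f + e ≤ 1. But constraint 2 requires f + e ≥ 2, and 2 > 1. Contradiction.

Unsatisfiable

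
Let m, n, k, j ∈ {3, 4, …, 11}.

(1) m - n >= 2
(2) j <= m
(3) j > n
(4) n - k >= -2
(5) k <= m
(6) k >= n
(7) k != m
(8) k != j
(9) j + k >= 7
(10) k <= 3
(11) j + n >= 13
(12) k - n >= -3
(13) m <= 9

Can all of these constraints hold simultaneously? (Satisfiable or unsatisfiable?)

From constraints 2 and 13: j ≤ m ≤ 9. From constraints 6 and 10: n ≤ k ≤ 3. Hence j + n ≤ 12. But constraint 11 requires j + n ≥ 13, and 13 > 12. Contradiction.

Unsatisfiable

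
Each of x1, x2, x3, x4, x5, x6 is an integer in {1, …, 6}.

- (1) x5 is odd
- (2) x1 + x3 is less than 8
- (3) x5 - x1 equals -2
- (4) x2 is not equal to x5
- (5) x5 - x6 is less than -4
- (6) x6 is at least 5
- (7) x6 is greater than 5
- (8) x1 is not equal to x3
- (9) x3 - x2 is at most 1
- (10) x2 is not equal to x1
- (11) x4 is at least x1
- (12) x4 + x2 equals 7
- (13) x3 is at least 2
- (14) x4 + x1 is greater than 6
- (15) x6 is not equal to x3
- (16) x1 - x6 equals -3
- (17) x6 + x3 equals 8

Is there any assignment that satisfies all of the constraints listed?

Satisfiable

Setting (x1, x2, x3, x4, x5, x6) = (3, 2, 2, 5, 1, 6) satisfies everything: constraint 2: x1 + x3 = 5; constraint 3: x5 - x1 = -2, and the others follow.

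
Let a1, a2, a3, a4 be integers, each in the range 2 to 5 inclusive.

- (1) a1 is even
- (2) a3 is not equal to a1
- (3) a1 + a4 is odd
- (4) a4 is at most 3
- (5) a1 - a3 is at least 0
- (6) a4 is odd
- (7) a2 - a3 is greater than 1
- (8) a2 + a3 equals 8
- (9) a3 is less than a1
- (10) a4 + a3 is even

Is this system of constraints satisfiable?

Satisfiable

Setting (a1, a2, a3, a4) = (4, 5, 3, 3) satisfies everything: constraint 5: a1 - a3 = 1; constraint 7: a2 - a3 = 2; constraint 8: a2 + a3 = 8, and the others follow.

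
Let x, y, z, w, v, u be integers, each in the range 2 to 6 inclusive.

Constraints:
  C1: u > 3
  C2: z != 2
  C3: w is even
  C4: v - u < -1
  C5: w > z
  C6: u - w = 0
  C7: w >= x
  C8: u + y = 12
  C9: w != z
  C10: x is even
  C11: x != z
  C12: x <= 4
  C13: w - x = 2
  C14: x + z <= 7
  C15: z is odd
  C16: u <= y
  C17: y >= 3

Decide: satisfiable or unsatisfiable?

Satisfiable

One satisfying assignment is x = 4, y = 6, z = 3, w = 6, v = 2, u = 6.
For the less obvious constraints — constraint 4: v - u = -4; constraint 6: u - w = 0 — and the others hold by inspection.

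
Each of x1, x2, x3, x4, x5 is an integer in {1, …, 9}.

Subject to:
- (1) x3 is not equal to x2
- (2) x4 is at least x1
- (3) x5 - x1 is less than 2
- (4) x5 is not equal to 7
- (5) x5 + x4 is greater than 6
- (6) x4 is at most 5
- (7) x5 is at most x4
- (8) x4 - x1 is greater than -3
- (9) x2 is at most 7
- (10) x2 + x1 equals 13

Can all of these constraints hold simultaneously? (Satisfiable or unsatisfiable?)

Unsatisfiable

From constraint 9: x2 ≤ 7. From constraints 2 and 6: x1 ≤ x4 ≤ 5. Hence x2 + x1 ≤ 12. But constraint 10 requires x2 + x1 = 13, and 13 > 12. Contradiction.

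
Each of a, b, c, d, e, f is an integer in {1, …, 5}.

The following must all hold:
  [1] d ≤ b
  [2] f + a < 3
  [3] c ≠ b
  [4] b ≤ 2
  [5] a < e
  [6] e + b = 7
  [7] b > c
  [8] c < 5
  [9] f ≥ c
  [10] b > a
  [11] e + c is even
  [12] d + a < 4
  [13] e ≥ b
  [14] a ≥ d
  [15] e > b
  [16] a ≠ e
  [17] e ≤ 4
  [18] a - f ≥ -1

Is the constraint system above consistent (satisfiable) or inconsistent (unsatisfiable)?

Unsatisfiable

From constraint 17: e ≤ 4. From constraint 4: b ≤ 2. Hence e + b ≤ 6. But constraint 6 requires e + b = 7, and 7 > 6. Contradiction.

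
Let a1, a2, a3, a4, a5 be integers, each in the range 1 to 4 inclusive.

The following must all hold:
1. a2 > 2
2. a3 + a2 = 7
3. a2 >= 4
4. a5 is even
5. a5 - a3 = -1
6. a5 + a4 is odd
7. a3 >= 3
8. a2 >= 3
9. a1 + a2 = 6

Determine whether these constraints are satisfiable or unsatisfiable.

Setting (a1, a2, a3, a4, a5) = (2, 4, 3, 1, 2) satisfies everything: constraint 2: a3 + a2 = 7; constraint 5: a5 - a3 = -1; constraint 9: a1 + a2 = 6, and the others follow.

Satisfiable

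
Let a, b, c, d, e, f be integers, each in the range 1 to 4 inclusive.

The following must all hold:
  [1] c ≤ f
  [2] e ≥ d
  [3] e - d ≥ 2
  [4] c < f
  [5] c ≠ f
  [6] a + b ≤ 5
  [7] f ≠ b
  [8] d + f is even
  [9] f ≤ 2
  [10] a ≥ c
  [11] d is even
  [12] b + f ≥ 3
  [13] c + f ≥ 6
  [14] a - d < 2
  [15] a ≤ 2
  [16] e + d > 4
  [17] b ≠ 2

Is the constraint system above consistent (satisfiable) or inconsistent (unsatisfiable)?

From constraints 10 and 15: c ≤ a ≤ 2. From constraint 9: f ≤ 2. Hence c + f ≤ 4. But constraint 13 requires c + f ≥ 6, and 6 > 4. Contradiction.

Unsatisfiable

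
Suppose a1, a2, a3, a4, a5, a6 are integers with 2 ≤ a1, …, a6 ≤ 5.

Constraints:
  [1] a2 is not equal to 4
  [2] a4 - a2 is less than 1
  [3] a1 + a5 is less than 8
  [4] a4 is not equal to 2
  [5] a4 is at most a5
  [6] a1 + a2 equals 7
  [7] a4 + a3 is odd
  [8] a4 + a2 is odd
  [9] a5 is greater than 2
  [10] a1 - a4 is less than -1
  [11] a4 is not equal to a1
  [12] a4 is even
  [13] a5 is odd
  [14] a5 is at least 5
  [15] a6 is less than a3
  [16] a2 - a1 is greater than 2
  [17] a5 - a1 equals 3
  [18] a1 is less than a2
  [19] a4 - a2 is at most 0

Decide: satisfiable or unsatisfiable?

Satisfiable

Setting (a1, a2, a3, a4, a5, a6) = (2, 5, 5, 4, 5, 4) satisfies everything: constraint 2: a4 - a2 = -1; constraint 3: a1 + a5 = 7; constraint 6: a1 + a2 = 7, and the others follow.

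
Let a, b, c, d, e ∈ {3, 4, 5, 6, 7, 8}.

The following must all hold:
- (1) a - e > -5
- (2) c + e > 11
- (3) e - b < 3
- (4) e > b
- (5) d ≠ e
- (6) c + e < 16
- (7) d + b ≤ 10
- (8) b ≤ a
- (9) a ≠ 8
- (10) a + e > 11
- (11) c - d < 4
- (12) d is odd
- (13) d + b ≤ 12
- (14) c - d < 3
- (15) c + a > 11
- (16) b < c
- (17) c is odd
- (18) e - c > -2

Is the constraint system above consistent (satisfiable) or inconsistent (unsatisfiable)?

Satisfiable

One satisfying assignment is a = 5, b = 5, c = 7, d = 5, e = 7.
For the less obvious constraints — constraint 1: a - e = -2; constraint 2: c + e = 14; constraint 3: e - b = 2 — and the others hold by inspection.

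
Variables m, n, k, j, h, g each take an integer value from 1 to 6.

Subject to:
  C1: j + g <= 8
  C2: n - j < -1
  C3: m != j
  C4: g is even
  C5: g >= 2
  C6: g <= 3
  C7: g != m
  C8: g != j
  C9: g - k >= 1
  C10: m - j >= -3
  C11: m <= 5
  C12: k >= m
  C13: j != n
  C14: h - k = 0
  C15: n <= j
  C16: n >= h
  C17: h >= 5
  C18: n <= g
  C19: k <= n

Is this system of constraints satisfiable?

From constraints 16 and 17: n ≥ h and h ≥ 5, so n ≥ 5. From constraints 6 and 18: n ≤ g and g ≤ 3, so n ≤ 3. But 3 < 5, so no value of n works.

Unsatisfiable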